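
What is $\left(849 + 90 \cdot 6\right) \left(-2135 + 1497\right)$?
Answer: $-886182$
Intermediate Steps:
$\left(849 + 90 \cdot 6\right) \left(-2135 + 1497\right) = \left(849 + 540\right) \left(-638\right) = 1389 \left(-638\right) = -886182$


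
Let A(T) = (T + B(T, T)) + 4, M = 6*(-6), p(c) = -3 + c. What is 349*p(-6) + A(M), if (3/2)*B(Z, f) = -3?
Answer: -3175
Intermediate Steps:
B(Z, f) = -2 (B(Z, f) = (⅔)*(-3) = -2)
M = -36
A(T) = 2 + T (A(T) = (T - 2) + 4 = (-2 + T) + 4 = 2 + T)
349*p(-6) + A(M) = 349*(-3 - 6) + (2 - 36) = 349*(-9) - 34 = -3141 - 34 = -3175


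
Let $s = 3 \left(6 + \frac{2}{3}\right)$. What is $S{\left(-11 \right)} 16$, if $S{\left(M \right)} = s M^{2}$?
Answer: $38720$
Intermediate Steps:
$s = 20$ ($s = 3 \left(6 + 2 \cdot \frac{1}{3}\right) = 3 \left(6 + \frac{2}{3}\right) = 3 \cdot \frac{20}{3} = 20$)
$S{\left(M \right)} = 20 M^{2}$
$S{\left(-11 \right)} 16 = 20 \left(-11\right)^{2} \cdot 16 = 20 \cdot 121 \cdot 16 = 2420 \cdot 16 = 38720$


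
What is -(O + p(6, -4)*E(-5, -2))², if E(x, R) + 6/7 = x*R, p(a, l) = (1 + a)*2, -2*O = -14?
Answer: -18225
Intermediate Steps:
O = 7 (O = -½*(-14) = 7)
p(a, l) = 2 + 2*a
E(x, R) = -6/7 + R*x (E(x, R) = -6/7 + x*R = -6/7 + R*x)
-(O + p(6, -4)*E(-5, -2))² = -(7 + (2 + 2*6)*(-6/7 - 2*(-5)))² = -(7 + (2 + 12)*(-6/7 + 10))² = -(7 + 14*(64/7))² = -(7 + 128)² = -1*135² = -1*18225 = -18225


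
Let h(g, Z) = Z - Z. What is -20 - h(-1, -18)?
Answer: -20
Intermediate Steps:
h(g, Z) = 0
-20 - h(-1, -18) = -20 - 1*0 = -20 + 0 = -20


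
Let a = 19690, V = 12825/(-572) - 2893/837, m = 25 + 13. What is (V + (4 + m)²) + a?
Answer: 10259013535/478764 ≈ 21428.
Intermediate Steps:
m = 38
V = -12389321/478764 (V = 12825*(-1/572) - 2893*1/837 = -12825/572 - 2893/837 = -12389321/478764 ≈ -25.878)
(V + (4 + m)²) + a = (-12389321/478764 + (4 + 38)²) + 19690 = (-12389321/478764 + 42²) + 19690 = (-12389321/478764 + 1764) + 19690 = 832150375/478764 + 19690 = 10259013535/478764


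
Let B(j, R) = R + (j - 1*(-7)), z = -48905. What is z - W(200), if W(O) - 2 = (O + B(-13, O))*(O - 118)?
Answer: -81215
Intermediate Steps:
B(j, R) = 7 + R + j (B(j, R) = R + (j + 7) = R + (7 + j) = 7 + R + j)
W(O) = 2 + (-118 + O)*(-6 + 2*O) (W(O) = 2 + (O + (7 + O - 13))*(O - 118) = 2 + (O + (-6 + O))*(-118 + O) = 2 + (-6 + 2*O)*(-118 + O) = 2 + (-118 + O)*(-6 + 2*O))
z - W(200) = -48905 - (710 - 242*200 + 2*200**2) = -48905 - (710 - 48400 + 2*40000) = -48905 - (710 - 48400 + 80000) = -48905 - 1*32310 = -48905 - 32310 = -81215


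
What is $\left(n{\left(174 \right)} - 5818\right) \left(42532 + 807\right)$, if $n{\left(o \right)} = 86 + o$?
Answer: $-240878162$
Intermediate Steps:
$\left(n{\left(174 \right)} - 5818\right) \left(42532 + 807\right) = \left(\left(86 + 174\right) - 5818\right) \left(42532 + 807\right) = \left(260 - 5818\right) 43339 = \left(-5558\right) 43339 = -240878162$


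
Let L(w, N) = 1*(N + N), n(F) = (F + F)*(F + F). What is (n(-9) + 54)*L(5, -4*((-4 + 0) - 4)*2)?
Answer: 48384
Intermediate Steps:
n(F) = 4*F² (n(F) = (2*F)*(2*F) = 4*F²)
L(w, N) = 2*N (L(w, N) = 1*(2*N) = 2*N)
(n(-9) + 54)*L(5, -4*((-4 + 0) - 4)*2) = (4*(-9)² + 54)*(2*(-4*((-4 + 0) - 4)*2)) = (4*81 + 54)*(2*(-4*(-4 - 4)*2)) = (324 + 54)*(2*(-4*(-8)*2)) = 378*(2*(32*2)) = 378*(2*64) = 378*128 = 48384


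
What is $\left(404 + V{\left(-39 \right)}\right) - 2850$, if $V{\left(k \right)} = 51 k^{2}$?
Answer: $75125$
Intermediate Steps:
$\left(404 + V{\left(-39 \right)}\right) - 2850 = \left(404 + 51 \left(-39\right)^{2}\right) - 2850 = \left(404 + 51 \cdot 1521\right) - 2850 = \left(404 + 77571\right) - 2850 = 77975 - 2850 = 75125$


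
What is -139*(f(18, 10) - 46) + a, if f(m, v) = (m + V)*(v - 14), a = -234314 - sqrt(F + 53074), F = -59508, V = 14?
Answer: -210128 - I*sqrt(6434) ≈ -2.1013e+5 - 80.212*I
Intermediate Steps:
a = -234314 - I*sqrt(6434) (a = -234314 - sqrt(-59508 + 53074) = -234314 - sqrt(-6434) = -234314 - I*sqrt(6434) ≈ -2.3431e+5 - 80.212*I)
f(m, v) = (-14 + v)*(14 + m) (f(m, v) = (m + 14)*(v - 14) = (14 + m)*(-14 + v) = (-14 + v)*(14 + m))
-139*(f(18, 10) - 46) + a = -139*((-196 - 14*18 + 14*10 + 18*10) - 46) + (-234314 - I*sqrt(6434)) = -139*((-196 - 252 + 140 + 180) - 46) + (-234314 - I*sqrt(6434)) = -139*(-128 - 46) + (-234314 - I*sqrt(6434)) = -139*(-174) + (-234314 - I*sqrt(6434)) = 24186 + (-234314 - I*sqrt(6434)) = -210128 - I*sqrt(6434)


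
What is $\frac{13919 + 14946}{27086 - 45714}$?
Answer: $- \frac{28865}{18628} \approx -1.5495$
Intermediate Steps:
$\frac{13919 + 14946}{27086 - 45714} = \frac{28865}{-18628} = 28865 \left(- \frac{1}{18628}\right) = - \frac{28865}{18628}$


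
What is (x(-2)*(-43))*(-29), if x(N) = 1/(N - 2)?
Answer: -1247/4 ≈ -311.75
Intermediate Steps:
x(N) = 1/(-2 + N)
(x(-2)*(-43))*(-29) = (-43/(-2 - 2))*(-29) = (-43/(-4))*(-29) = -¼*(-43)*(-29) = (43/4)*(-29) = -1247/4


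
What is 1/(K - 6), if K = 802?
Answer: 1/796 ≈ 0.0012563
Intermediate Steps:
1/(K - 6) = 1/(802 - 6) = 1/796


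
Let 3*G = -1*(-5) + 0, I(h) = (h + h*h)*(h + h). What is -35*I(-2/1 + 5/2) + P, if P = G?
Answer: -295/12 ≈ -24.583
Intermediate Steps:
I(h) = 2*h*(h + h**2) (I(h) = (h + h**2)*(2*h) = 2*h*(h + h**2))
G = 5/3 (G = (-1*(-5) + 0)/3 = (5 + 0)/3 = (1/3)*5 = 5/3 ≈ 1.6667)
P = 5/3 ≈ 1.6667
-35*I(-2/1 + 5/2) + P = -70*(-2/1 + 5/2)**2*(1 + (-2/1 + 5/2)) + 5/3 = -70*(-2*1 + 5*(1/2))**2*(1 + (-2*1 + 5*(1/2))) + 5/3 = -70*(-2 + 5/2)**2*(1 + (-2 + 5/2)) + 5/3 = -70*(1/2)**2*(1 + 1/2) + 5/3 = -70*3/(4*2) + 5/3 = -35*3/4 + 5/3 = -105/4 + 5/3 = -295/12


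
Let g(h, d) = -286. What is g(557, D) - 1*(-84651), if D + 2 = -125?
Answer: 84365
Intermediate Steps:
D = -127 (D = -2 - 125 = -127)
g(557, D) - 1*(-84651) = -286 - 1*(-84651) = -286 + 84651 = 84365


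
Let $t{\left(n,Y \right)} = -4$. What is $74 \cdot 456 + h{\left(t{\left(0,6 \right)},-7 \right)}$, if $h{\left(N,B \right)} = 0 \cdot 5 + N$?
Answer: $33740$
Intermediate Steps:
$h{\left(N,B \right)} = N$ ($h{\left(N,B \right)} = 0 + N = N$)
$74 \cdot 456 + h{\left(t{\left(0,6 \right)},-7 \right)} = 74 \cdot 456 - 4 = 33744 - 4 = 33740$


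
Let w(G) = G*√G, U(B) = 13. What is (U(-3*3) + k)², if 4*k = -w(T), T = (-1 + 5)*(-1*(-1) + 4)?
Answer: 669 - 260*√5 ≈ 87.622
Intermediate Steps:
T = 20 (T = 4*(1 + 4) = 4*5 = 20)
w(G) = G^(3/2)
k = -10*√5 (k = (-20^(3/2))/4 = (-40*√5)/4 = -10*√5 ≈ -22.361)
(U(-3*3) + k)² = (13 - 10*√5)²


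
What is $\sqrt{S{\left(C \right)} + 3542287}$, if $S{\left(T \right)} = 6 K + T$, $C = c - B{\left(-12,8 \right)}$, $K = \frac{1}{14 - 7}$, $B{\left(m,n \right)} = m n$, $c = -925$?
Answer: $\frac{18 \sqrt{535591}}{7} \approx 1881.9$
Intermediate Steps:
$K = \frac{1}{7} \approx 0.14286$
$C = -829$ ($C = -925 - \left(-12\right) 8 = -925 - -96 = -925 + 96 = -829$)
$S{\left(T \right)} = \frac{6}{7} + T$ ($S{\left(T \right)} = 6 \cdot \frac{1}{7} + T = \frac{6}{7} + T$)
$\sqrt{S{\left(C \right)} + 3542287} = \sqrt{\left(\frac{6}{7} - 829\right) + 3542287} = \sqrt{- \frac{5797}{7} + 3542287} = \sqrt{\frac{24790212}{7}} = \frac{18 \sqrt{535591}}{7}$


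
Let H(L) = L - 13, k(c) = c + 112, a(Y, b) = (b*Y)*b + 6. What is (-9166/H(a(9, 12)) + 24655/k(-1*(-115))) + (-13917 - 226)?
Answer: -4108584616/292603 ≈ -14042.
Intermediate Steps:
a(Y, b) = 6 + Y*b² (a(Y, b) = (Y*b)*b + 6 = Y*b² + 6 = 6 + Y*b²)
k(c) = 112 + c
H(L) = -13 + L
(-9166/H(a(9, 12)) + 24655/k(-1*(-115))) + (-13917 - 226) = (-9166/(-13 + (6 + 9*12²)) + 24655/(112 - 1*(-115))) + (-13917 - 226) = (-9166/(-13 + (6 + 9*144)) + 24655/(112 + 115)) - 14143 = (-9166/(-13 + (6 + 1296)) + 24655/227) - 14143 = (-9166/(-13 + 1302) + 24655*(1/227)) - 14143 = (-9166/1289 + 24655/227) - 14143 = 29699613/292603 - 14143 = -4108584616/292603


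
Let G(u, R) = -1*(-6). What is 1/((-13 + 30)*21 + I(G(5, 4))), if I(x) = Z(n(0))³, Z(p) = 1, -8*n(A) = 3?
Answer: 1/358 ≈ 0.0027933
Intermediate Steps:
n(A) = -3/8 (n(A) = -⅛*3 = -3/8)
G(u, R) = 6
I(x) = 1 (I(x) = 1³ = 1)
1/((-13 + 30)*21 + I(G(5, 4))) = 1/((-13 + 30)*21 + 1) = 1/(17*21 + 1) = 1/(357 + 1) = 1/358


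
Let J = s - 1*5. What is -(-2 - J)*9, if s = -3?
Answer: -54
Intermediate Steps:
J = -8 (J = -3 - 1*5 = -3 - 5 = -8)
-(-2 - J)*9 = -(-2 - 1*(-8))*9 = -(-2 + 8)*9 = -1*6*9 = -6*9 = -54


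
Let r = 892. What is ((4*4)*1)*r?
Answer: 14272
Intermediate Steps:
((4*4)*1)*r = ((4*4)*1)*892 = (16*1)*892 = 16*892 = 14272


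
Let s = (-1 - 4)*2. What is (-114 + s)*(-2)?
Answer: 248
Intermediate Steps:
s = -10 (s = -5*2 = -10)
(-114 + s)*(-2) = (-114 - 10)*(-2) = -124*(-2) = 248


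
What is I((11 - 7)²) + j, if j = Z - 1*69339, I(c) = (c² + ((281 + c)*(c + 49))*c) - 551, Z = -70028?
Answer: 169218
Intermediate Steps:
I(c) = -551 + c² + c*(49 + c)*(281 + c) (I(c) = (c² + ((281 + c)*(49 + c))*c) - 551 = (c² + ((49 + c)*(281 + c))*c) - 551 = (c² + c*(49 + c)*(281 + c)) - 551 = -551 + c² + c*(49 + c)*(281 + c))
j = -139367 (j = -70028 - 1*69339 = -70028 - 69339 = -139367)
I((11 - 7)²) + j = (-551 + ((11 - 7)²)³ + 331*((11 - 7)²)² + 13769*(11 - 7)²) - 139367 = (-551 + (4²)³ + 331*(4²)² + 13769*4²) - 139367 = (-551 + 16³ + 331*16² + 13769*16) - 139367 = (-551 + 4096 + 331*256 + 220304) - 139367 = (-551 + 4096 + 84736 + 220304) - 139367 = 308585 - 139367 = 169218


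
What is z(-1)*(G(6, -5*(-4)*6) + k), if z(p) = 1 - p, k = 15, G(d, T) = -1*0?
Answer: 30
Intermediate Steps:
G(d, T) = 0
z(-1)*(G(6, -5*(-4)*6) + k) = (1 - 1*(-1))*(0 + 15) = (1 + 1)*15 = 2*15 = 30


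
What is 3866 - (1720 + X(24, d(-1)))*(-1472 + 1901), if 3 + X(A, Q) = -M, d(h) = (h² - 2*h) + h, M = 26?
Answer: -721573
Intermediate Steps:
d(h) = h² - h
X(A, Q) = -29 (X(A, Q) = -3 - 1*26 = -3 - 26 = -29)
3866 - (1720 + X(24, d(-1)))*(-1472 + 1901) = 3866 - (1720 - 29)*(-1472 + 1901) = 3866 - 1691*429 = 3866 - 1*725439 = 3866 - 725439 = -721573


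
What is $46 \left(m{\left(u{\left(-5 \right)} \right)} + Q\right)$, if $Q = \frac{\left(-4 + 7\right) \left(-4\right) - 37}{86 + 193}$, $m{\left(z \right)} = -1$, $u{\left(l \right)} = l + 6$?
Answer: $- \frac{15088}{279} \approx -54.079$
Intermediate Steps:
$u{\left(l \right)} = 6 + l$
$Q = - \frac{49}{279}$ ($Q = \frac{3 \left(-4\right) - 37}{279} = \left(-12 - 37\right) \frac{1}{279} = \left(-49\right) \frac{1}{279} = - \frac{49}{279} \approx -0.17563$)
$46 \left(m{\left(u{\left(-5 \right)} \right)} + Q\right) = 46 \left(-1 - \frac{49}{279}\right) = 46 \left(- \frac{328}{279}\right) = - \frac{15088}{279}$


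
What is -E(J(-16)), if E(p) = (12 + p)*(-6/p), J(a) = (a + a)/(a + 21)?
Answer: -21/4 ≈ -5.2500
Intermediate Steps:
J(a) = 2*a/(21 + a) (J(a) = (2*a)/(21 + a) = 2*a/(21 + a))
E(p) = -6*(12 + p)/p
-E(J(-16)) = -(-6 - 72/(2*(-16)/(21 - 16))) = -(-6 - 72/(2*(-16)/5)) = -(-6 - 72/(2*(-16)*(1/5))) = -(-6 - 72/(-32/5)) = -(-6 - 72*(-5/32)) = -(-6 + 45/4) = -1*21/4 = -21/4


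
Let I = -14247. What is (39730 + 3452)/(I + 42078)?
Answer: 14394/9277 ≈ 1.5516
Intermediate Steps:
(39730 + 3452)/(I + 42078) = (39730 + 3452)/(-14247 + 42078) = 43182/27831 = 43182*(1/27831) = 14394/9277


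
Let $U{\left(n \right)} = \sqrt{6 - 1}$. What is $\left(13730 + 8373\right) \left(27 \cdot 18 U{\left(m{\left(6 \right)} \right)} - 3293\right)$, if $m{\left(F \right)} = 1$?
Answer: $-72785179 + 10742058 \sqrt{5} \approx -4.8765 \cdot 10^{7}$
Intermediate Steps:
$U{\left(n \right)} = \sqrt{5}$
$\left(13730 + 8373\right) \left(27 \cdot 18 U{\left(m{\left(6 \right)} \right)} - 3293\right) = \left(13730 + 8373\right) \left(27 \cdot 18 \sqrt{5} - 3293\right) = 22103 \left(486 \sqrt{5} - 3293\right) = 22103 \left(-3293 + 486 \sqrt{5}\right) = -72785179 + 10742058 \sqrt{5}$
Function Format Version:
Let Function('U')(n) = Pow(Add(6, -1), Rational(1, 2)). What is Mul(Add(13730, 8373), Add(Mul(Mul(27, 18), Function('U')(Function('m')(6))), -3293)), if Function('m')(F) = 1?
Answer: Add(-72785179, Mul(10742058, Pow(5, Rational(1, 2)))) ≈ -4.8765e+7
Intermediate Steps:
Function('U')(n) = Pow(5, Rational(1, 2))
Mul(Add(13730, 8373), Add(Mul(Mul(27, 18), Function('U')(Function('m')(6))), -3293)) = Mul(Add(13730, 8373), Add(Mul(Mul(27, 18), Pow(5, Rational(1, 2))), -3293)) = Mul(22103, Add(Mul(486, Pow(5, Rational(1, 2))), -3293)) = Mul(22103, Add(-3293, Mul(486, Pow(5, Rational(1, 2))))) = Add(-72785179, Mul(10742058, Pow(5, Rational(1, 2))))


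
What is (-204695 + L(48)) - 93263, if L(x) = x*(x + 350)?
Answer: -278854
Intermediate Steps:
L(x) = x*(350 + x)
(-204695 + L(48)) - 93263 = (-204695 + 48*(350 + 48)) - 93263 = (-204695 + 48*398) - 93263 = (-204695 + 19104) - 93263 = -185591 - 93263 = -278854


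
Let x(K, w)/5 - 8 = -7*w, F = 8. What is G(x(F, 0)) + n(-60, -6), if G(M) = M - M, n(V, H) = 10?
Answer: 10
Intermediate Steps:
x(K, w) = 40 - 35*w (x(K, w) = 40 + 5*(-7*w) = 40 - 35*w)
G(M) = 0
G(x(F, 0)) + n(-60, -6) = 0 + 10 = 10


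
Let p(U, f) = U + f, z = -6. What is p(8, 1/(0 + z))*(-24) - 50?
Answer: -238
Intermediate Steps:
p(8, 1/(0 + z))*(-24) - 50 = (8 + 1/(0 - 6))*(-24) - 50 = (8 + 1/(-6))*(-24) - 50 = (8 - ⅙)*(-24) - 50 = (47/6)*(-24) - 50 = -188 - 50 = -238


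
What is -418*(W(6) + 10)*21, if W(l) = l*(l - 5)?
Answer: -140448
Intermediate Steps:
W(l) = l*(-5 + l)
-418*(W(6) + 10)*21 = -418*(6*(-5 + 6) + 10)*21 = -418*(6*1 + 10)*21 = -418*(6 + 10)*21 = -6688*21 = -418*336 = -140448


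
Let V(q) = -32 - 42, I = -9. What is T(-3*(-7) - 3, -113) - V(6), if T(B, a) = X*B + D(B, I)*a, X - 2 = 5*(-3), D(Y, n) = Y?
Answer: -2194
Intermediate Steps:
X = -13 (X = 2 + 5*(-3) = 2 - 15 = -13)
V(q) = -74
T(B, a) = -13*B + B*a
T(-3*(-7) - 3, -113) - V(6) = (-3*(-7) - 3)*(-13 - 113) - 1*(-74) = (21 - 3)*(-126) + 74 = 18*(-126) + 74 = -2268 + 74 = -2194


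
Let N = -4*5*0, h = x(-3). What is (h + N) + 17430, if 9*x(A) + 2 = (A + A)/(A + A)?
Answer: 156869/9 ≈ 17430.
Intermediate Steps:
x(A) = -1/9 (x(A) = -2/9 + ((A + A)/(A + A))/9 = -2/9 + ((2*A)/((2*A)))/9 = -2/9 + ((2*A)*(1/(2*A)))/9 = -2/9 + (1/9)*1 = -2/9 + 1/9 = -1/9)
h = -1/9 ≈ -0.11111
N = 0 (N = -20*0 = 0)
(h + N) + 17430 = (-1/9 + 0) + 17430 = -1/9 + 17430 = 156869/9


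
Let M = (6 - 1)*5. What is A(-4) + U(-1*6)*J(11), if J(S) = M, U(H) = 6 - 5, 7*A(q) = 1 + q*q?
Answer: 192/7 ≈ 27.429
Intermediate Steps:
A(q) = 1/7 + q**2/7 (A(q) = (1 + q*q)/7 = (1 + q**2)/7 = 1/7 + q**2/7)
U(H) = 1
M = 25 (M = 5*5 = 25)
J(S) = 25
A(-4) + U(-1*6)*J(11) = (1/7 + (1/7)*(-4)**2) + 1*25 = (1/7 + (1/7)*16) + 25 = (1/7 + 16/7) + 25 = 17/7 + 25 = 192/7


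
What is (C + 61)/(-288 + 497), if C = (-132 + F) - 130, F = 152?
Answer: -49/209 ≈ -0.23445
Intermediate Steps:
C = -110 (C = (-132 + 152) - 130 = 20 - 130 = -110)
(C + 61)/(-288 + 497) = (-110 + 61)/(-288 + 497) = -49/209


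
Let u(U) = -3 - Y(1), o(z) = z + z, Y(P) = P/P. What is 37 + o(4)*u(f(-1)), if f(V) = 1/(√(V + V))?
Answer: 5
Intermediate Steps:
Y(P) = 1
o(z) = 2*z
f(V) = √2/(2*√V) (f(V) = 1/(√(2*V)) = 1/(√2*√V) = √2/(2*√V))
u(U) = -4 (u(U) = -3 - 1*1 = -3 - 1 = -4)
37 + o(4)*u(f(-1)) = 37 + (2*4)*(-4) = 37 + 8*(-4) = 37 - 32 = 5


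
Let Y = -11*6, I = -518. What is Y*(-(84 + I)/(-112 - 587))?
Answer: 9548/233 ≈ 40.979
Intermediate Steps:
Y = -66
Y*(-(84 + I)/(-112 - 587)) = -(-66)*(84 - 518)/(-112 - 587) = -(-66)*(-434/(-699)) = -(-66)*(-434*(-1/699)) = -(-66)*434/699 = -66*(-434/699) = 9548/233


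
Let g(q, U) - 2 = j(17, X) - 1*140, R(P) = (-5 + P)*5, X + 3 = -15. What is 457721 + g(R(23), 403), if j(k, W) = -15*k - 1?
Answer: 457327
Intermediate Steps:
X = -18 (X = -3 - 15 = -18)
j(k, W) = -1 - 15*k
R(P) = -25 + 5*P
g(q, U) = -394 (g(q, U) = 2 + ((-1 - 15*17) - 1*140) = 2 + ((-1 - 255) - 140) = 2 + (-256 - 140) = 2 - 396 = -394)
457721 + g(R(23), 403) = 457721 - 394 = 457327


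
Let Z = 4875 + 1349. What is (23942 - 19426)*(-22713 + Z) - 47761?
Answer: -74512085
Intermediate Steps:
Z = 6224
(23942 - 19426)*(-22713 + Z) - 47761 = (23942 - 19426)*(-22713 + 6224) - 47761 = 4516*(-16489) - 47761 = -74464324 - 47761 = -74512085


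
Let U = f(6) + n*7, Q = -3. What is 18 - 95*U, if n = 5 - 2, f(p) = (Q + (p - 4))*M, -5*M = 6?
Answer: -2091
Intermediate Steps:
M = -6/5 (M = -1/5*6 = -6/5 ≈ -1.2000)
f(p) = 42/5 - 6*p/5 (f(p) = (-3 + (p - 4))*(-6/5) = (-3 + (-4 + p))*(-6/5) = (-7 + p)*(-6/5) = 42/5 - 6*p/5)
n = 3
U = 111/5 (U = (42/5 - 6/5*6) + 3*7 = (42/5 - 36/5) + 21 = 6/5 + 21 = 111/5 ≈ 22.200)
18 - 95*U = 18 - 95*111/5 = 18 - 2109 = -2091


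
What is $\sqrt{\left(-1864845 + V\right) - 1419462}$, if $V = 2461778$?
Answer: $i \sqrt{822529} \approx 906.93 i$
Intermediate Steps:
$\sqrt{\left(-1864845 + V\right) - 1419462} = \sqrt{\left(-1864845 + 2461778\right) - 1419462} = \sqrt{596933 - 1419462} = \sqrt{-822529} = i \sqrt{822529}$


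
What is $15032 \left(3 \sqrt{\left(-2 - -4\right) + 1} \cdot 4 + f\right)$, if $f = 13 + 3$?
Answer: $240512 + 180384 \sqrt{3} \approx 5.5295 \cdot 10^{5}$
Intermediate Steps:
$f = 16$
$15032 \left(3 \sqrt{\left(-2 - -4\right) + 1} \cdot 4 + f\right) = 15032 \left(3 \sqrt{\left(-2 - -4\right) + 1} \cdot 4 + 16\right) = 15032 \left(3 \sqrt{\left(-2 + 4\right) + 1} \cdot 4 + 16\right) = 15032 \left(3 \sqrt{2 + 1} \cdot 4 + 16\right) = 15032 \left(3 \sqrt{3} \cdot 4 + 16\right) = 15032 \left(12 \sqrt{3} + 16\right) = 15032 \left(16 + 12 \sqrt{3}\right) = 240512 + 180384 \sqrt{3}$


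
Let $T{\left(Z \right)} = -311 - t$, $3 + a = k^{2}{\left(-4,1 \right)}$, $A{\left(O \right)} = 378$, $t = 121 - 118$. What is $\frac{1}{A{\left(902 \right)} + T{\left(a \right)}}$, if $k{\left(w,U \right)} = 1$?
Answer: $\frac{1}{64} \approx 0.015625$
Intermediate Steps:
$t = 3$ ($t = 121 - 118 = 3$)
$a = -2$ ($a = -3 + 1^{2} = -3 + 1 = -2$)
$T{\left(Z \right)} = -314$ ($T{\left(Z \right)} = -311 - 3 = -314$)
$\frac{1}{A{\left(902 \right)} + T{\left(a \right)}} = \frac{1}{378 - 314} = \frac{1}{64}$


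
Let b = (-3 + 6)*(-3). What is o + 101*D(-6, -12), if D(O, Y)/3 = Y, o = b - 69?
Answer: -3714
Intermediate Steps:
b = -9 (b = 3*(-3) = -9)
o = -78 (o = -9 - 69 = -78)
D(O, Y) = 3*Y
o + 101*D(-6, -12) = -78 + 101*(3*(-12)) = -78 + 101*(-36) = -78 - 3636 = -3714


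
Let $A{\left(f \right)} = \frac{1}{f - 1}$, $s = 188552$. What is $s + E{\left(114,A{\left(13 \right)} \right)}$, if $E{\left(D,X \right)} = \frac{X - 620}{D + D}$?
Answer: $\frac{515870833}{2736} \approx 1.8855 \cdot 10^{5}$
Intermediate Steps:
$A{\left(f \right)} = \frac{1}{-1 + f}$
$E{\left(D,X \right)} = \frac{-620 + X}{2 D}$
$s + E{\left(114,A{\left(13 \right)} \right)} = 188552 + \frac{-620 + \frac{1}{-1 + 13}}{2 \cdot 114} = 188552 + \frac{1}{2} \cdot \frac{1}{114} \left(-620 + \frac{1}{12}\right) = 188552 + \frac{1}{2} \cdot \frac{1}{114} \left(- \frac{7439}{12}\right) = 188552 - \frac{7439}{2736} = \frac{515870833}{2736}$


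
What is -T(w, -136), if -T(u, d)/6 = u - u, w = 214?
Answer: 0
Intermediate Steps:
T(u, d) = 0 (T(u, d) = -6*(u - u) = -6*0 = 0)
-T(w, -136) = -1*0 = 0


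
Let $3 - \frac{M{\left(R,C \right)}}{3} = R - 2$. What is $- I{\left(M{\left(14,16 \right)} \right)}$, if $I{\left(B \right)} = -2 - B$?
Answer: $-25$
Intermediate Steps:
$M{\left(R,C \right)} = 15 - 3 R$ ($M{\left(R,C \right)} = 9 - 3 \left(R - 2\right) = 9 - 3 \left(-2 + R\right) = 9 - \left(-6 + 3 R\right) = 15 - 3 R$)
$- I{\left(M{\left(14,16 \right)} \right)} = - (-2 - \left(15 - 42\right)) = - (-2 - -27) = - (-2 + 27) = \left(-1\right) 25 = -25$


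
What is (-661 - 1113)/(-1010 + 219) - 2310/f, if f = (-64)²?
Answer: 2719547/1619968 ≈ 1.6788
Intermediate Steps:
f = 4096
(-661 - 1113)/(-1010 + 219) - 2310/f = (-661 - 1113)/(-1010 + 219) - 2310/4096 = -1774/(-791) - 2310/4096 = -1774*(-1/791) - 1*1155/2048 = 1774/791 - 1155/2048 = 2719547/1619968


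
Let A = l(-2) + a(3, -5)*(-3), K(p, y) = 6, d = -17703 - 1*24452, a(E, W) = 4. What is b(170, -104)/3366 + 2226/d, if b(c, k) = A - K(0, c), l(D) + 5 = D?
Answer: -8546591/141893730 ≈ -0.060232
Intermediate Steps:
l(D) = -5 + D
d = -42155 (d = -17703 - 24452 = -42155)
A = -19 (A = (-5 - 2) + 4*(-3) = -7 - 12 = -19)
b(c, k) = -25 (b(c, k) = -19 - 1*6 = -19 - 6 = -25)
b(170, -104)/3366 + 2226/d = -25/3366 + 2226/(-42155) = -25*1/3366 + 2226*(-1/42155) = -25/3366 - 2226/42155 = -8546591/141893730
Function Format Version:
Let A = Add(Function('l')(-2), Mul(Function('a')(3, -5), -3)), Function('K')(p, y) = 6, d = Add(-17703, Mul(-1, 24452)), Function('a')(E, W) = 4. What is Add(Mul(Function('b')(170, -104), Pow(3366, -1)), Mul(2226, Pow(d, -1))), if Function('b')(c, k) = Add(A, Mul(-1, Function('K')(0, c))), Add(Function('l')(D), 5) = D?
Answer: Rational(-8546591, 141893730) ≈ -0.060232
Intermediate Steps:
Function('l')(D) = Add(-5, D)
d = -42155 (d = Add(-17703, -24452) = -42155)
A = -19 (A = Add(Add(-5, -2), Mul(4, -3)) = Add(-7, -12) = -19)
Function('b')(c, k) = -25 (Function('b')(c, k) = Add(-19, Mul(-1, 6)) = Add(-19, -6) = -25)
Add(Mul(Function('b')(170, -104), Pow(3366, -1)), Mul(2226, Pow(d, -1))) = Add(Mul(-25, Pow(3366, -1)), Mul(2226, Pow(-42155, -1))) = Add(Mul(-25, Rational(1, 3366)), Mul(2226, Rational(-1, 42155))) = Add(Rational(-25, 3366), Rational(-2226, 42155)) = Rational(-8546591, 141893730)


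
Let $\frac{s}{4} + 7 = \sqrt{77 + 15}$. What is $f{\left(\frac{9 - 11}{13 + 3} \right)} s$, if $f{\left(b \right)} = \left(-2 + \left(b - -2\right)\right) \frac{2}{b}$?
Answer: $-56 + 16 \sqrt{23} \approx 20.733$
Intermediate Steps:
$f{\left(b \right)} = 2$ ($f{\left(b \right)} = \left(-2 + \left(b + 2\right)\right) \frac{2}{b} = \left(-2 + \left(2 + b\right)\right) \frac{2}{b} = b \frac{2}{b} = 2$)
$s = -28 + 8 \sqrt{23}$ ($s = -28 + 4 \sqrt{77 + 15} = -28 + 4 \sqrt{92} = -28 + 4 \cdot 2 \sqrt{23} = -28 + 8 \sqrt{23} \approx 10.367$)
$f{\left(\frac{9 - 11}{13 + 3} \right)} s = 2 \left(-28 + 8 \sqrt{23}\right) = -56 + 16 \sqrt{23}$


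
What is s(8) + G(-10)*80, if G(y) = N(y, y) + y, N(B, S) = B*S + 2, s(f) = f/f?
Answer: 7361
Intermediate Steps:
s(f) = 1
N(B, S) = 2 + B*S
G(y) = 2 + y + y² (G(y) = (2 + y*y) + y = (2 + y²) + y = 2 + y + y²)
s(8) + G(-10)*80 = 1 + (2 - 10 + (-10)²)*80 = 1 + (2 - 10 + 100)*80 = 1 + 92*80 = 1 + 7360 = 7361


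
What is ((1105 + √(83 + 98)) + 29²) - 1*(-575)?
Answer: 2521 + √181 ≈ 2534.5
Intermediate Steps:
((1105 + √(83 + 98)) + 29²) - 1*(-575) = ((1105 + √181) + 841) + 575 = (1946 + √181) + 575 = 2521 + √181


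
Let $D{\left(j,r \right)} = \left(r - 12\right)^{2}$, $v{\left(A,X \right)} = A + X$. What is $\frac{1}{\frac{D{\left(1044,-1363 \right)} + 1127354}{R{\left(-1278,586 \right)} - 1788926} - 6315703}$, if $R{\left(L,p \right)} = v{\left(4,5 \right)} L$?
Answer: $- \frac{1800428}{11370971538863} \approx -1.5834 \cdot 10^{-7}$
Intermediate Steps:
$D{\left(j,r \right)} = \left(-12 + r\right)^{2}$
$R{\left(L,p \right)} = 9 L$ ($R{\left(L,p \right)} = \left(4 + 5\right) L = 9 L$)
$\frac{1}{\frac{D{\left(1044,-1363 \right)} + 1127354}{R{\left(-1278,586 \right)} - 1788926} - 6315703} = \frac{1}{\frac{\left(-12 - 1363\right)^{2} + 1127354}{9 \left(-1278\right) - 1788926} - 6315703} = \frac{1}{\frac{\left(-1375\right)^{2} + 1127354}{-11502 - 1788926} - 6315703} = \frac{1}{\frac{1890625 + 1127354}{-1800428} - 6315703} = \frac{1}{3017979 \left(- \frac{1}{1800428}\right) - 6315703} = \frac{1}{- \frac{3017979}{1800428} - 6315703} = \frac{1}{- \frac{11370971538863}{1800428}} = - \frac{1800428}{11370971538863}$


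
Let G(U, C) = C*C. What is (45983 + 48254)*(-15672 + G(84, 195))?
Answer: 2106479661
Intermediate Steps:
G(U, C) = C**2
(45983 + 48254)*(-15672 + G(84, 195)) = (45983 + 48254)*(-15672 + 195**2) = 94237*(-15672 + 38025) = 94237*22353 = 2106479661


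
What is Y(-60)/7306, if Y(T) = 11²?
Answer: 121/7306 ≈ 0.016562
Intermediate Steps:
Y(T) = 121
Y(-60)/7306 = 121/7306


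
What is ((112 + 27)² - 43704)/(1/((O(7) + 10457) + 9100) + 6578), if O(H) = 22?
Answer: -477394757/128790663 ≈ -3.7067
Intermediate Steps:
((112 + 27)² - 43704)/(1/((O(7) + 10457) + 9100) + 6578) = ((112 + 27)² - 43704)/(1/((22 + 10457) + 9100) + 6578) = (139² - 43704)/(1/(10479 + 9100) + 6578) = (19321 - 43704)/(1/19579 + 6578) = -24383/(1/19579 + 6578) = -24383/128790663/19579 = -24383*19579/128790663 = -477394757/128790663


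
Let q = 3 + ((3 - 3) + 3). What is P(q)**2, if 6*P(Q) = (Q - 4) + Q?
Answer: 16/9 ≈ 1.7778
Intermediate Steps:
q = 6 (q = 3 + (0 + 3) = 3 + 3 = 6)
P(Q) = -2/3 + Q/3 (P(Q) = ((Q - 4) + Q)/6 = ((-4 + Q) + Q)/6 = (-4 + 2*Q)/6 = -2/3 + Q/3)
P(q)**2 = (-2/3 + (1/3)*6)**2 = (-2/3 + 2)**2 = (4/3)**2 = 16/9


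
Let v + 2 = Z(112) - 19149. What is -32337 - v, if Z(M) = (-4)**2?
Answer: -13202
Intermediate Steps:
Z(M) = 16
v = -19135 (v = -2 + (16 - 19149) = -2 - 19133 = -19135)
-32337 - v = -32337 - 1*(-19135) = -32337 + 19135 = -13202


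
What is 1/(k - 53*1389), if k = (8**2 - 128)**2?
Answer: -1/69521 ≈ -1.4384e-5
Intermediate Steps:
k = 4096 (k = (64 - 128)**2 = (-64)**2 = 4096)
1/(k - 53*1389) = 1/(4096 - 53*1389) = 1/(4096 - 73617) = 1/(-69521) = -1/69521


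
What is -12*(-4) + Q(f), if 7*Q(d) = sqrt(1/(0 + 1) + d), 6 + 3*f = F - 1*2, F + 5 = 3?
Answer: 48 + I*sqrt(21)/21 ≈ 48.0 + 0.21822*I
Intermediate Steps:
F = -2 (F = -5 + 3 = -2)
f = -10/3 (f = -2 + (-2 - 1*2)/3 = -2 + (-2 - 2)/3 = -2 + (1/3)*(-4) = -2 - 4/3 = -10/3 ≈ -3.3333)
Q(d) = sqrt(1 + d)/7 (Q(d) = sqrt(1/(0 + 1) + d)/7 = sqrt(1/1 + d)/7 = sqrt(1 + d)/7)
-12*(-4) + Q(f) = -12*(-4) + sqrt(1 - 10/3)/7 = 48 + sqrt(-7/3)/7 = 48 + (I*sqrt(21)/3)/7 = 48 + I*sqrt(21)/21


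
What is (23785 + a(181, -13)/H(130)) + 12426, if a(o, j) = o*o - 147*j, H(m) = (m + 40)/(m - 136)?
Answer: 2973919/85 ≈ 34987.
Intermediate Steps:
H(m) = (40 + m)/(-136 + m)
a(o, j) = o**2 - 147*j
(23785 + a(181, -13)/H(130)) + 12426 = (23785 + (181**2 - 147*(-13))/(((40 + 130)/(-136 + 130)))) + 12426 = (23785 + (32761 + 1911)/((170/(-6)))) + 12426 = (23785 + 34672/((-1/6*170))) + 12426 = (23785 + 34672/(-85/3)) + 12426 = (23785 + 34672*(-3/85)) + 12426 = (23785 - 104016/85) + 12426 = 1917709/85 + 12426 = 2973919/85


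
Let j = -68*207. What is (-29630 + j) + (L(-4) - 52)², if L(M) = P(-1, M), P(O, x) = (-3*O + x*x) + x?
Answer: -42337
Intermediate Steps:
P(O, x) = x + x² - 3*O (P(O, x) = (-3*O + x²) + x = (x² - 3*O) + x = x + x² - 3*O)
L(M) = 3 + M + M² (L(M) = M + M² - 3*(-1) = M + M² + 3 = 3 + M + M²)
j = -14076
(-29630 + j) + (L(-4) - 52)² = (-29630 - 14076) + ((3 - 4 + (-4)²) - 52)² = -43706 + ((3 - 4 + 16) - 52)² = -43706 + (15 - 52)² = -43706 + (-37)² = -43706 + 1369 = -42337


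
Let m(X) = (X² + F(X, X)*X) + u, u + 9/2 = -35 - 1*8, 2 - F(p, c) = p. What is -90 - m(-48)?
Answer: 107/2 ≈ 53.500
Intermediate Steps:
F(p, c) = 2 - p
u = -95/2 (u = -9/2 + (-35 - 1*8) = -9/2 + (-35 - 8) = -9/2 - 43 = -95/2 ≈ -47.500)
m(X) = -95/2 + X² + X*(2 - X) (m(X) = (X² + (2 - X)*X) - 95/2 = (X² + X*(2 - X)) - 95/2 = -95/2 + X² + X*(2 - X))
-90 - m(-48) = -90 - (-95/2 + 2*(-48)) = -90 - (-95/2 - 96) = -90 - 1*(-287/2) = -90 + 287/2 = 107/2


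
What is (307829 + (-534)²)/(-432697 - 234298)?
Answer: -118597/133399 ≈ -0.88904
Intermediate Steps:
(307829 + (-534)²)/(-432697 - 234298) = (307829 + 285156)/(-666995) = 592985*(-1/666995) = -118597/133399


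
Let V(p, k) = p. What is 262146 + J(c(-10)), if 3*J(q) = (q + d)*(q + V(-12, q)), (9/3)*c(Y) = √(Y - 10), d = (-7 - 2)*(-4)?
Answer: 7074034/27 + 16*I*√5/3 ≈ 2.62e+5 + 11.926*I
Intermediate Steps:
d = 36 (d = -9*(-4) = 36)
c(Y) = √(-10 + Y)/3 (c(Y) = √(Y - 10)/3 = √(-10 + Y)/3)
J(q) = (-12 + q)*(36 + q)/3 (J(q) = ((q + 36)*(q - 12))/3 = ((36 + q)*(-12 + q))/3 = ((-12 + q)*(36 + q))/3 = (-12 + q)*(36 + q)/3)
262146 + J(c(-10)) = 262146 + (-144 + 8*(√(-10 - 10)/3) + (√(-10 - 10)/3)²/3) = 262146 + (-144 + 8*(√(-20)/3) + (√(-20)/3)²/3) = 262146 + (-144 + 8*((2*I*√5)/3) + ((2*I*√5)/3)²/3) = 262146 + (-144 + 8*(2*I*√5/3) + (2*I*√5/3)²/3) = 262146 + (-144 + 16*I*√5/3 + (⅓)*(-20/9)) = 262146 + (-144 + 16*I*√5/3 - 20/27) = 262146 + (-3908/27 + 16*I*√5/3) = 7074034/27 + 16*I*√5/3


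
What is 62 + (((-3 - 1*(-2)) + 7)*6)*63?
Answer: 2330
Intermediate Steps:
62 + (((-3 - 1*(-2)) + 7)*6)*63 = 62 + (((-3 + 2) + 7)*6)*63 = 62 + ((-1 + 7)*6)*63 = 62 + (6*6)*63 = 62 + 36*63 = 62 + 2268 = 2330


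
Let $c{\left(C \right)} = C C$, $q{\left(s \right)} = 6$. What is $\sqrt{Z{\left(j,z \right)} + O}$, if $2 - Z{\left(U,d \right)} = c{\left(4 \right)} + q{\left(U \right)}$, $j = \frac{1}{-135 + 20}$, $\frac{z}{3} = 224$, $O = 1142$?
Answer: $\sqrt{1122} \approx 33.496$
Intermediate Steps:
$z = 672$ ($z = 3 \cdot 224 = 672$)
$j = - \frac{1}{115}$ ($j = \frac{1}{-115} = - \frac{1}{115} \approx -0.0086956$)
$c{\left(C \right)} = C^{2}$
$Z{\left(U,d \right)} = -20$ ($Z{\left(U,d \right)} = 2 - \left(4^{2} + 6\right) = 2 - \left(16 + 6\right) = 2 - 22 = -20$)
$\sqrt{Z{\left(j,z \right)} + O} = \sqrt{-20 + 1142} = \sqrt{1122}$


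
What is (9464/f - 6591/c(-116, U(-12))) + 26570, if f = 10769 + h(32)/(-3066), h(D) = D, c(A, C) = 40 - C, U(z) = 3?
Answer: 16121423065183/610827857 ≈ 26393.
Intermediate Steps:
f = 16508861/1533 (f = 10769 + 32/(-3066) = 10769 + 32*(-1/3066) = 10769 - 16/1533 = 16508861/1533 ≈ 10769.)
(9464/f - 6591/c(-116, U(-12))) + 26570 = (9464/(16508861/1533) - 6591/(40 - 1*3)) + 26570 = (9464*(1533/16508861) - 6591/(40 - 3)) + 26570 = (14508312/16508861 - 6591/37) + 26570 = -108273095307/610827857 + 26570 = 16121423065183/610827857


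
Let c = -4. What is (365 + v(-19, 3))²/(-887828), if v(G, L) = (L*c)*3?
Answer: -108241/887828 ≈ -0.12192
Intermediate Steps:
v(G, L) = -12*L (v(G, L) = (L*(-4))*3 = -4*L*3 = -12*L)
(365 + v(-19, 3))²/(-887828) = (365 - 12*3)²/(-887828) = (365 - 36)²*(-1/887828) = 329²*(-1/887828) = 108241*(-1/887828) = -108241/887828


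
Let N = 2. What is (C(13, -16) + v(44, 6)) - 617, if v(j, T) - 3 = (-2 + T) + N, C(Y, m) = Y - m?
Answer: -579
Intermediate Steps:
v(j, T) = 3 + T (v(j, T) = 3 + ((-2 + T) + 2) = 3 + T)
(C(13, -16) + v(44, 6)) - 617 = ((13 - 1*(-16)) + (3 + 6)) - 617 = ((13 + 16) + 9) - 617 = (29 + 9) - 617 = 38 - 617 = -579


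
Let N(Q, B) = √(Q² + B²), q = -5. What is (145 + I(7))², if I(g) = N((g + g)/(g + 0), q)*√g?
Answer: (145 + √203)² ≈ 25360.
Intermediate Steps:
N(Q, B) = √(B² + Q²)
I(g) = √29*√g (I(g) = √((-5)² + ((g + g)/(g + 0))²)*√g = √(25 + ((2*g)/g)²)*√g = √(25 + 2²)*√g = √(25 + 4)*√g = √29*√g)
(145 + I(7))² = (145 + √29*√7)² = (145 + √203)²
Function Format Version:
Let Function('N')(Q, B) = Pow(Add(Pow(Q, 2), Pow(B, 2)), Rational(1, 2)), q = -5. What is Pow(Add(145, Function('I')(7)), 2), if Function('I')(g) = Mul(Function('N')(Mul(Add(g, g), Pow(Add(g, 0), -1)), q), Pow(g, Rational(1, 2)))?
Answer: Pow(Add(145, Pow(203, Rational(1, 2))), 2) ≈ 25360.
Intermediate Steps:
Function('N')(Q, B) = Pow(Add(Pow(B, 2), Pow(Q, 2)), Rational(1, 2))
Function('I')(g) = Mul(Pow(29, Rational(1, 2)), Pow(g, Rational(1, 2))) (Function('I')(g) = Mul(Pow(Add(Pow(-5, 2), Pow(Mul(Add(g, g), Pow(Add(g, 0), -1)), 2)), Rational(1, 2)), Pow(g, Rational(1, 2))) = Mul(Pow(Add(25, Pow(Mul(Mul(2, g), Pow(g, -1)), 2)), Rational(1, 2)), Pow(g, Rational(1, 2))) = Mul(Pow(Add(25, Pow(2, 2)), Rational(1, 2)), Pow(g, Rational(1, 2))) = Mul(Pow(Add(25, 4), Rational(1, 2)), Pow(g, Rational(1, 2))) = Mul(Pow(29, Rational(1, 2)), Pow(g, Rational(1, 2))))
Pow(Add(145, Function('I')(7)), 2) = Pow(Add(145, Mul(Pow(29, Rational(1, 2)), Pow(7, Rational(1, 2)))), 2) = Pow(Add(145, Pow(203, Rational(1, 2))), 2)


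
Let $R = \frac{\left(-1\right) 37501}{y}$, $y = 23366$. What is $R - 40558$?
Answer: $- \frac{947715729}{23366} \approx -40560.0$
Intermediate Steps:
$R = - \frac{37501}{23366}$ ($R = \frac{\left(-1\right) 37501}{23366} = \left(-37501\right) \frac{1}{23366} = - \frac{37501}{23366} \approx -1.6049$)
$R - 40558 = - \frac{37501}{23366} - 40558 = - \frac{947715729}{23366}$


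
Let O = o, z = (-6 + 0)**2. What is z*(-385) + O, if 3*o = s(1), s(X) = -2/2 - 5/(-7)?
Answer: -291062/21 ≈ -13860.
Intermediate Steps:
s(X) = -2/7 (s(X) = -2*1/2 - 5*(-1/7) = -1 + 5/7 = -2/7)
o = -2/21 (o = (1/3)*(-2/7) = -2/21 ≈ -0.095238)
z = 36 (z = (-6)**2 = 36)
O = -2/21 ≈ -0.095238
z*(-385) + O = 36*(-385) - 2/21 = -13860 - 2/21 = -291062/21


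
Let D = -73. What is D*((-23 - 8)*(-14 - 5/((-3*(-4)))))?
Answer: -391499/12 ≈ -32625.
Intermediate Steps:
D*((-23 - 8)*(-14 - 5/((-3*(-4))))) = -73*(-23 - 8)*(-14 - 5/((-3*(-4)))) = -(-2263)*(-14 - 5/12) = -(-2263)*(-173)/12 = -73*5363/12 = -391499/12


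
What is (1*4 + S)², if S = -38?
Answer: 1156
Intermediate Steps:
(1*4 + S)² = (1*4 - 38)² = (4 - 38)² = (-34)² = 1156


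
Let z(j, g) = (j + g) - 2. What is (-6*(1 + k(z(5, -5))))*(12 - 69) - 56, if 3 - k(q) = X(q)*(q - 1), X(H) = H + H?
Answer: -2792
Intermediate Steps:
X(H) = 2*H
z(j, g) = -2 + g + j (z(j, g) = (g + j) - 2 = -2 + g + j)
k(q) = 3 - 2*q*(-1 + q) (k(q) = 3 - 2*q*(q - 1) = 3 - 2*q*(-1 + q))
(-6*(1 + k(z(5, -5))))*(12 - 69) - 56 = (-6*(1 + (3 - 2*(-2 - 5 + 5)² + 2*(-2 - 5 + 5))))*(12 - 69) - 56 = -6*(1 + (3 - 2*(-2)² + 2*(-2)))*(-57) - 56 = -6*(1 + (3 - 2*4 - 4))*(-57) - 56 = -6*(1 + (3 - 8 - 4))*(-57) - 56 = -6*(1 - 9)*(-57) - 56 = -6*(-8)*(-57) - 56 = 48*(-57) - 56 = -2736 - 56 = -2792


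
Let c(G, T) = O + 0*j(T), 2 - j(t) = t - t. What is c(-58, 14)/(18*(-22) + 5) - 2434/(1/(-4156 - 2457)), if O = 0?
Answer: 16096042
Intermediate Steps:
j(t) = 2 (j(t) = 2 - (t - t) = 2 - 1*0 = 2 + 0 = 2)
c(G, T) = 0 (c(G, T) = 0 + 0*2 = 0 + 0 = 0)
c(-58, 14)/(18*(-22) + 5) - 2434/(1/(-4156 - 2457)) = 0/(18*(-22) + 5) - 2434/(1/(-4156 - 2457)) = 0/(-396 + 5) - 2434/(1/(-6613)) = 0/(-391) - 2434/(-1/6613) = 0*(-1/391) - 2434*(-6613) = 0 + 16096042 = 16096042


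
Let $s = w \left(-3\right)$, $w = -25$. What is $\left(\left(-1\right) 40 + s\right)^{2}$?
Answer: $1225$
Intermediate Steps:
$s = 75$ ($s = \left(-25\right) \left(-3\right) = 75$)
$\left(\left(-1\right) 40 + s\right)^{2} = \left(\left(-1\right) 40 + 75\right)^{2} = \left(-40 + 75\right)^{2} = 35^{2} = 1225$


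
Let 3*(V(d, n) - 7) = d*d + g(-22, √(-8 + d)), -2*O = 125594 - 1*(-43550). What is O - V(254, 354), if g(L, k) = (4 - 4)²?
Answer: -318253/3 ≈ -1.0608e+5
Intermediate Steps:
g(L, k) = 0 (g(L, k) = 0² = 0)
O = -84572 (O = -(125594 - 1*(-43550))/2 = -(125594 + 43550)/2 = -½*169144 = -84572)
V(d, n) = 7 + d²/3 (V(d, n) = 7 + (d*d + 0)/3 = 7 + (d² + 0)/3 = 7 + d²/3)
O - V(254, 354) = -84572 - (7 + (⅓)*254²) = -84572 - (7 + (⅓)*64516) = -84572 - (7 + 64516/3) = -84572 - 1*64537/3 = -84572 - 64537/3 = -318253/3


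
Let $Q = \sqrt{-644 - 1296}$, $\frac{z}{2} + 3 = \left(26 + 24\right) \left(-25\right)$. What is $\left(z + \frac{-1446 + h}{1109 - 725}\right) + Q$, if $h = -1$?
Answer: $- \frac{963751}{384} + 2 i \sqrt{485} \approx -2509.8 + 44.045 i$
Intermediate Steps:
$z = -2506$ ($z = -6 + 2 \left(26 + 24\right) \left(-25\right) = -6 + 2 \cdot 50 \left(-25\right) = -6 + 2 \left(-1250\right) = -6 - 2500 = -2506$)
$Q = 2 i \sqrt{485}$ ($Q = \sqrt{-1940} = 2 i \sqrt{485} \approx 44.045 i$)
$\left(z + \frac{-1446 + h}{1109 - 725}\right) + Q = \left(-2506 + \frac{-1446 - 1}{1109 - 725}\right) + 2 i \sqrt{485} = \left(-2506 - \frac{1447}{384}\right) + 2 i \sqrt{485} = - \frac{963751}{384} + 2 i \sqrt{485}$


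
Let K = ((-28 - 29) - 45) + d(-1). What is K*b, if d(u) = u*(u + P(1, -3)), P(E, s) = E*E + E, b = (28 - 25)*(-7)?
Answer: 2163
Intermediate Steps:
b = -21 (b = 3*(-7) = -21)
P(E, s) = E + E² (P(E, s) = E² + E = E + E²)
d(u) = u*(2 + u) (d(u) = u*(u + 1*(1 + 1)) = u*(u + 1*2) = u*(u + 2) = u*(2 + u))
K = -103 (K = ((-28 - 29) - 45) - (2 - 1) = (-57 - 45) - 1*1 = -102 - 1 = -103)
K*b = -103*(-21) = 2163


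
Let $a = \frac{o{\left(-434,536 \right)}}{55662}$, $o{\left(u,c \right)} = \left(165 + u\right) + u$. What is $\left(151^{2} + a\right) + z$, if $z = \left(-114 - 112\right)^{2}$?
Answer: $\frac{4112140871}{55662} \approx 73877.0$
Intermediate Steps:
$z = 51076$ ($z = \left(-226\right)^{2} = 51076$)
$o{\left(u,c \right)} = 165 + 2 u$
$a = - \frac{703}{55662}$ ($a = \frac{165 + 2 \left(-434\right)}{55662} = \left(165 - 868\right) \frac{1}{55662} = \left(-703\right) \frac{1}{55662} = - \frac{703}{55662} \approx -0.01263$)
$\left(151^{2} + a\right) + z = \left(151^{2} - \frac{703}{55662}\right) + 51076 = \left(22801 - \frac{703}{55662}\right) + 51076 = \frac{1269148559}{55662} + 51076 = \frac{4112140871}{55662}$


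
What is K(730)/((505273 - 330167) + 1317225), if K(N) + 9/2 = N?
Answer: 1451/2984662 ≈ 0.00048615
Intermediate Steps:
K(N) = -9/2 + N
K(730)/((505273 - 330167) + 1317225) = (-9/2 + 730)/((505273 - 330167) + 1317225) = 1451/(2*(175106 + 1317225)) = (1451/2)/1492331 = (1451/2)*(1/1492331) = 1451/2984662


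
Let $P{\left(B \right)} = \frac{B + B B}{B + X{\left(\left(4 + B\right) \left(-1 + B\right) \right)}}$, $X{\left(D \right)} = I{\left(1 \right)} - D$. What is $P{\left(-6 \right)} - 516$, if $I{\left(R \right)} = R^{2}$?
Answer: $- \frac{9834}{19} \approx -517.58$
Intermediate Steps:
$X{\left(D \right)} = 1 - D$ ($X{\left(D \right)} = 1^{2} - D = 1 - D$)
$P{\left(B \right)} = \frac{B + B^{2}}{1 + B - \left(-1 + B\right) \left(4 + B\right)}$ ($P{\left(B \right)} = \frac{B + B B}{B - \left(-1 + \left(4 + B\right) \left(-1 + B\right)\right)} = \frac{B + B^{2}}{B - \left(-1 + \left(-1 + B\right) \left(4 + B\right)\right)} = \frac{B + B^{2}}{1 + B - \left(-1 + B\right) \left(4 + B\right)}$)
$P{\left(-6 \right)} - 516 = \left(-1\right) \left(-6\right) \frac{1}{-5 + \left(-6\right)^{2} + 2 \left(-6\right)} \left(1 - 6\right) - 516 = \left(-1\right) \left(-6\right) \frac{1}{-5 + 36 - 12} \left(-5\right) - 516 = \left(-1\right) \left(-6\right) \frac{1}{19} \left(-5\right) - 516 = - \frac{30}{19} - 516 = - \frac{9834}{19}$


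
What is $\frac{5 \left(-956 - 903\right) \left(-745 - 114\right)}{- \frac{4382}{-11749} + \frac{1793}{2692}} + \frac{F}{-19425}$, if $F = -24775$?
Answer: $\frac{196218344923587271}{25534007877} \approx 7.6846 \cdot 10^{6}$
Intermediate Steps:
$\frac{5 \left(-956 - 903\right) \left(-745 - 114\right)}{- \frac{4382}{-11749} + \frac{1793}{2692}} + \frac{F}{-19425} = \frac{5 \left(-956 - 903\right) \left(-745 - 114\right)}{- \frac{4382}{-11749} + \frac{1793}{2692}} - \frac{24775}{-19425} = \frac{5 \left(\left(-1859\right) \left(-859\right)\right)}{\left(-4382\right) \left(- \frac{1}{11749}\right) + 1793 \cdot \frac{1}{2692}} - - \frac{991}{777} = \frac{5 \cdot 1596881}{\frac{4382}{11749} + \frac{1793}{2692}} + \frac{991}{777} = \frac{7984405}{\frac{32862301}{31628308}} + \frac{991}{777} = 7984405 \cdot \frac{31628308}{32862301} + \frac{991}{777} = \frac{252533220536740}{32862301} + \frac{991}{777} = \frac{196218344923587271}{25534007877}$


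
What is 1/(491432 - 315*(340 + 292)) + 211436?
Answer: 61813737473/292352 ≈ 2.1144e+5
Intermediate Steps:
1/(491432 - 315*(340 + 292)) + 211436 = 1/(491432 - 315*632) + 211436 = 1/(491432 - 199080) + 211436 = 1/292352 + 211436 = 61813737473/292352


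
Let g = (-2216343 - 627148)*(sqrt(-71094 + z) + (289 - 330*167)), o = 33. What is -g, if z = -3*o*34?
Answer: -155883020111 + 5686982*I*sqrt(18615) ≈ -1.5588e+11 + 7.7591e+8*I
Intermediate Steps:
z = -3366 (z = -3*33*34 = -99*34 = -3366)
g = 155883020111 - 5686982*I*sqrt(18615) (g = (-2216343 - 627148)*(sqrt(-71094 - 3366) + (289 - 330*167)) = -2843491*(sqrt(-74460) + (289 - 55110)) = -2843491*(2*I*sqrt(18615) - 54821) = -2843491*(-54821 + 2*I*sqrt(18615)) = 155883020111 - 5686982*I*sqrt(18615) ≈ 1.5588e+11 - 7.7591e+8*I)
-g = -(155883020111 - 5686982*I*sqrt(18615)) = -155883020111 + 5686982*I*sqrt(18615)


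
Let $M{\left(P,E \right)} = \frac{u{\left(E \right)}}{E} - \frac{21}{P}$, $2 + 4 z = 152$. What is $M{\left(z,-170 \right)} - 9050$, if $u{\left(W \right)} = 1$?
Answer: $- \frac{7692981}{850} \approx -9050.6$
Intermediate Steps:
$z = \frac{75}{2}$ ($z = - \frac{1}{2} + \frac{1}{4} \cdot 152 = - \frac{1}{2} + 38 = \frac{75}{2} \approx 37.5$)
$M{\left(P,E \right)} = \frac{1}{E} - \frac{21}{P}$ ($M{\left(P,E \right)} = 1 \frac{1}{E} - \frac{21}{P} = \frac{1}{E} - \frac{21}{P}$)
$M{\left(z,-170 \right)} - 9050 = \left(\frac{1}{-170} - \frac{21}{\frac{75}{2}}\right) - 9050 = \left(- \frac{1}{170} - \frac{14}{25}\right) - 9050 = - \frac{481}{850} - 9050 = - \frac{7692981}{850}$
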